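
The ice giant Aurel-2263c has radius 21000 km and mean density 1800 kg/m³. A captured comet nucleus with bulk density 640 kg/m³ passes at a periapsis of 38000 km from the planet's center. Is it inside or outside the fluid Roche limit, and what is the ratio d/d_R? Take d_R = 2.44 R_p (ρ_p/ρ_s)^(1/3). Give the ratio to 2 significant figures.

d_R = 2.44 × (21000 km) × (1800/640)^(1/3) = 72330 km
d/d_R = (38000) / (72330) = 0.53
Since d/d_R < 1, the body is inside the Roche limit.

inside; d/d_R ≈ 0.53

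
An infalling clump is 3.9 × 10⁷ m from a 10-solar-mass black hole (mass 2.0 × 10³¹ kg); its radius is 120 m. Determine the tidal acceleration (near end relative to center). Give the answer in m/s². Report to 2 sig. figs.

5.4 m/s²

a_tidal = 2GMr/d³
        = 2 × (6.674 × 10⁻¹¹) × (2.0 × 10³¹) × (120) / (3.9 × 10⁷)³
        = 5.4 m/s²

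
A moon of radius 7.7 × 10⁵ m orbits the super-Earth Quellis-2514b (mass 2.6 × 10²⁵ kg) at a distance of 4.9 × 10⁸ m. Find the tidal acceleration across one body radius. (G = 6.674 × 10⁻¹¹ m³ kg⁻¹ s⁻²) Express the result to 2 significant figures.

a_tidal = 2GMr/d³
        = 2 × (6.674 × 10⁻¹¹) × (2.6 × 10²⁵) × (7.7 × 10⁵) / (4.9 × 10⁸)³
        = 2.3 × 10⁻⁵ m/s²

2.3 × 10⁻⁵ m/s²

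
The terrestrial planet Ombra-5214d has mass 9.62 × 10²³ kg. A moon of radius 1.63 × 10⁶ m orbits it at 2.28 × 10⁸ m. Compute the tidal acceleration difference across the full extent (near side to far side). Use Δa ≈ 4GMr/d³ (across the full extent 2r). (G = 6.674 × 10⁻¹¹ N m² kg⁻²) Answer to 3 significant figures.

Δg = 4GMr/d³
   = 4 × (6.674 × 10⁻¹¹) × (9.62 × 10²³) × (1.63 × 10⁶) / (2.28 × 10⁸)³
   = 3.53 × 10⁻⁵ m/s²

3.53 × 10⁻⁵ m/s²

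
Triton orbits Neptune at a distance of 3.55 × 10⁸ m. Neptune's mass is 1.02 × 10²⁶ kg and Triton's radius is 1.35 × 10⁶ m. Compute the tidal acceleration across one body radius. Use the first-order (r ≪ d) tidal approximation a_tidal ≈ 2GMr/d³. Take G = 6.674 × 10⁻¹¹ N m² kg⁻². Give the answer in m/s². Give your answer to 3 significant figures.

4.11 × 10⁻⁴ m/s²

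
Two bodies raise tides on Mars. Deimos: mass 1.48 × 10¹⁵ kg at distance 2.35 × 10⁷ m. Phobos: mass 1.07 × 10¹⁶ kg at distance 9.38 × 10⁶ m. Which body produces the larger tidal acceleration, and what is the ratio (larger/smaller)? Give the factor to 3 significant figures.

Phobos, by a factor of ≈ 114

The tide-raising term goes as M/d³ (the gradient of a 1/d² field).
Deimos: (1.48 × 10¹⁵) / (2.35 × 10⁷)³ = 1.140 × 10⁻⁷
Phobos: (1.07 × 10¹⁶) / (9.38 × 10⁶)³ = 1.297 × 10⁻⁵
Ratio (larger/smaller) = 114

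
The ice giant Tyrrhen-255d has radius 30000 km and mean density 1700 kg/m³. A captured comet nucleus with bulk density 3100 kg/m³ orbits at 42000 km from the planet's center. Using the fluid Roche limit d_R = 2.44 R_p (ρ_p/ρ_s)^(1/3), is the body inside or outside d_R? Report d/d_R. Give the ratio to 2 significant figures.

inside; d/d_R ≈ 0.70

d_R = 2.44 × (30000 km) × (1700/3100)^(1/3) = 59920 km
d/d_R = (42000) / (59920) = 0.70
Since d/d_R < 1, the body is inside the Roche limit.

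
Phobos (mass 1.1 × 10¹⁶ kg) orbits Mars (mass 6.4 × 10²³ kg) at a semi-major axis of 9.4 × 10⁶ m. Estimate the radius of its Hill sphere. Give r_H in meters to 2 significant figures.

r_H ≈ a (m/3M)^(1/3)
    = (9.4 × 10⁶) × (1.1 × 10¹⁶ / (3 × 6.4 × 10²³))^(1/3)
    = 1.7 × 10⁴ m

1.7 × 10⁴ m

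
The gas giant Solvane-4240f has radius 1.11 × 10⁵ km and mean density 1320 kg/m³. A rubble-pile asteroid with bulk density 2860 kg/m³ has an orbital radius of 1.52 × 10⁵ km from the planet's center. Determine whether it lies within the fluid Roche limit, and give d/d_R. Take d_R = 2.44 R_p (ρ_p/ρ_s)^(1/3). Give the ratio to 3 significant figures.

inside; d/d_R ≈ 0.726

d_R = 2.44 × (1.11 × 10⁵ km) × (1320/2860)^(1/3) = 2.093 × 10⁵ km
d/d_R = (1.52 × 10⁵) / (2.093 × 10⁵) = 0.726
Since d/d_R < 1, the body is inside the Roche limit.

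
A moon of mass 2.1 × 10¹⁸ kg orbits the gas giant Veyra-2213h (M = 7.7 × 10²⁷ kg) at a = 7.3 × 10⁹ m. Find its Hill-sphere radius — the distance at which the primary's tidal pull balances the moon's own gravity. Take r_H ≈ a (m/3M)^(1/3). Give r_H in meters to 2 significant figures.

r_H ≈ a (m/3M)^(1/3)
    = (7.3 × 10⁹) × (2.1 × 10¹⁸ / (3 × 7.7 × 10²⁷))^(1/3)
    = 3.3 × 10⁶ m

3.3 × 10⁶ m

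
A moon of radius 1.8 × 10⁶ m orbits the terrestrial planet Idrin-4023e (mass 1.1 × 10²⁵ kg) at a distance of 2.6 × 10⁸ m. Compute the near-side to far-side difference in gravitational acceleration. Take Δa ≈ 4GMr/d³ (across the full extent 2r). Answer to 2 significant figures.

Differencing GM/(d−r)² and GM/(d+r)² to first order in r/d gives 4GMr/d³.
Δg = 4GMr/d³
   = 4 × (6.674 × 10⁻¹¹) × (1.1 × 10²⁵) × (1.8 × 10⁶) / (2.6 × 10⁸)³
   = 3.0 × 10⁻⁴ m/s²

3.0 × 10⁻⁴ m/s²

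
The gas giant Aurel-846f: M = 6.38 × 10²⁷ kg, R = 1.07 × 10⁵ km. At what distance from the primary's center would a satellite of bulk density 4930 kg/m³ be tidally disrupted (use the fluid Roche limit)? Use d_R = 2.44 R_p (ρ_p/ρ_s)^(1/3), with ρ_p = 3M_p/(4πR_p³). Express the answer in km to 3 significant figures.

ρ_p = 3M_p/(4πR_p³) = 3 × (6.38 × 10²⁷) / (4π × (1.07 × 10⁸ m)³) = 1240 kg/m³
d_R = 2.44 × 1.07 × 10⁵ km × (1240/4930)^(1/3)
    = 1.65 × 10⁵ km

1.65 × 10⁵ km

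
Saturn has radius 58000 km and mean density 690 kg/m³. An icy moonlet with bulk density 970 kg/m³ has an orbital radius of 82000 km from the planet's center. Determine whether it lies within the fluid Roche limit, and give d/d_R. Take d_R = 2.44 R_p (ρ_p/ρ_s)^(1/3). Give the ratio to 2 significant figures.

d_R = 2.44 × (58000 km) × (690/970)^(1/3) = 1.263 × 10⁵ km
d/d_R = (82000) / (1.263 × 10⁵) = 0.65
Since d/d_R < 1, the body is inside the Roche limit.

inside; d/d_R ≈ 0.65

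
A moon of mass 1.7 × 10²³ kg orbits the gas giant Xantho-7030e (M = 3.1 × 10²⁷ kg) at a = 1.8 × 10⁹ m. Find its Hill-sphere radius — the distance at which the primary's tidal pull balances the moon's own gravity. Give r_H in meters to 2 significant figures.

4.7 × 10⁷ m

r_H ≈ a (m/3M)^(1/3)
    = (1.8 × 10⁹) × (1.7 × 10²³ / (3 × 3.1 × 10²⁷))^(1/3)
    = 4.7 × 10⁷ m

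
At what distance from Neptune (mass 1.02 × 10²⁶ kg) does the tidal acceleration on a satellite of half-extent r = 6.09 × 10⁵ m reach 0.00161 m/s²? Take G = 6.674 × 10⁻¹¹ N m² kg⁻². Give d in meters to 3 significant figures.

1.73 × 10⁸ m

2GMr/d³ = a_tidal  ⇒  d = (2GMr / a_tidal)^(1/3)
d = (2 × 6.674×10⁻¹¹ × (1.02 × 10²⁶) × (6.09 × 10⁵) / (0.00161))^(1/3)
  = 1.73 × 10⁸ m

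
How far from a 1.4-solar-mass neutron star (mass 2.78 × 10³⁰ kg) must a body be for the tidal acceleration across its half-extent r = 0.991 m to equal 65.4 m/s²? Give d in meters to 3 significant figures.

2GMr/d³ = a_tidal  ⇒  d = (2GMr / a_tidal)^(1/3)
d = (2 × 6.674×10⁻¹¹ × (2.78 × 10³⁰) × (0.991) / (65.4))^(1/3)
  = 1.78 × 10⁶ m

1.78 × 10⁶ m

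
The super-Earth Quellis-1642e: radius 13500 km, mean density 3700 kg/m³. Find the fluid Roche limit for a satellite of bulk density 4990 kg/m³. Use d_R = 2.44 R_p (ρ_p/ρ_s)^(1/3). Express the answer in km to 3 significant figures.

d_R = 2.44 × 13500 km × (3700/4990)^(1/3)
    = 29800 km

29800 km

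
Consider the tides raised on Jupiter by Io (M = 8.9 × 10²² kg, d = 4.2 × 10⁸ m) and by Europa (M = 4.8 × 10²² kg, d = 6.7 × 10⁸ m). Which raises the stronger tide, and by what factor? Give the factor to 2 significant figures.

The tide-raising term goes as M/d³ (the gradient of a 1/d² field).
Io: (8.9 × 10²²) / (4.2 × 10⁸)³ = 1.201 × 10⁻³
Europa: (4.8 × 10²²) / (6.7 × 10⁸)³ = 1.596 × 10⁻⁴
Ratio (larger/smaller) = 7.5

Io, by a factor of ≈ 7.5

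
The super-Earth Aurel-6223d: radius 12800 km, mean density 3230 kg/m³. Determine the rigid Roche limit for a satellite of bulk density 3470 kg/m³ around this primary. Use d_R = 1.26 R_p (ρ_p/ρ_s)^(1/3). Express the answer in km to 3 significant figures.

d_R = 1.26 × 12800 km × (3230/3470)^(1/3)
    = 15700 km

15700 km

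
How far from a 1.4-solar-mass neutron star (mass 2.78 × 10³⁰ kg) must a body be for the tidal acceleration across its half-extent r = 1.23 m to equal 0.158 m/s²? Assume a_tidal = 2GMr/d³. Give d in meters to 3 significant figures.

2GMr/d³ = a_tidal  ⇒  d = (2GMr / a_tidal)^(1/3)
d = (2 × 6.674×10⁻¹¹ × (2.78 × 10³⁰) × (1.23) / (0.158))^(1/3)
  = 1.42 × 10⁷ m

1.42 × 10⁷ m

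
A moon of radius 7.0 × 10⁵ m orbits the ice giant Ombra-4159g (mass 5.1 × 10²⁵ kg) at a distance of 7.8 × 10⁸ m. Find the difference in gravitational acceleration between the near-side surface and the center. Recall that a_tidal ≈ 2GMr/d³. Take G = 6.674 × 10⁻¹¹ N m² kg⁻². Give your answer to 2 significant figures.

a_tidal = 2GMr/d³
        = 2 × (6.674 × 10⁻¹¹) × (5.1 × 10²⁵) × (7.0 × 10⁵) / (7.8 × 10⁸)³
        = 1.0 × 10⁻⁵ m/s²

1.0 × 10⁻⁵ m/s²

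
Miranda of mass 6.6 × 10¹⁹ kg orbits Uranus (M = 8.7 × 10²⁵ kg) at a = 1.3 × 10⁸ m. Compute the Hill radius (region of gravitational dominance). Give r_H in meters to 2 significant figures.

8.2 × 10⁵ m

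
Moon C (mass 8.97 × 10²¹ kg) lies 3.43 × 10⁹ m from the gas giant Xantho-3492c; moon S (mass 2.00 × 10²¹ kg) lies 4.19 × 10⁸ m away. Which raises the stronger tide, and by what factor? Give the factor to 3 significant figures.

Moon S, by a factor of ≈ 122

Compare M/d³ for the two perturbers:
Moon C: (8.97 × 10²¹) / (3.43 × 10⁹)³ = 2.223 × 10⁻⁷
Moon S: (2.00 × 10²¹) / (4.19 × 10⁸)³ = 2.719 × 10⁻⁵
Ratio (larger/smaller) = 122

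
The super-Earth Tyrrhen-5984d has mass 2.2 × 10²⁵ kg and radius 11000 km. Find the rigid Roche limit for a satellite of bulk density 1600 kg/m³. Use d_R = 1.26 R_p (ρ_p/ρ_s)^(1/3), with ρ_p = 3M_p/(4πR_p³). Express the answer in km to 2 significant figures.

19000 km

ρ_p = 3M_p/(4πR_p³) = 3 × (2.2 × 10²⁵) / (4π × (1.1 × 10⁷ m)³) = 3900 kg/m³
d_R = 1.26 × 11000 km × (3900/1600)^(1/3)
    = 19000 km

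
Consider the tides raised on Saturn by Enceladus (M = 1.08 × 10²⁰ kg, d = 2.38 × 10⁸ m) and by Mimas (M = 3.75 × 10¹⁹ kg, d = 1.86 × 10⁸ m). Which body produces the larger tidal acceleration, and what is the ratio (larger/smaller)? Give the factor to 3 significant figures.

Enceladus, by a factor of ≈ 1.37

Tidal stretch scales as M/d³; compute that for each body.
Enceladus: (1.08 × 10²⁰) / (2.38 × 10⁸)³ = 8.011 × 10⁻⁶
Mimas: (3.75 × 10¹⁹) / (1.86 × 10⁸)³ = 5.828 × 10⁻⁶
Ratio (larger/smaller) = 1.37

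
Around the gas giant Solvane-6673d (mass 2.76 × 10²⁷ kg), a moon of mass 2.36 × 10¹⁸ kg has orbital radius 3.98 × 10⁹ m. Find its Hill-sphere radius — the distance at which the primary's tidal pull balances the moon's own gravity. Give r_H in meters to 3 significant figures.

r_H ≈ a (m/3M)^(1/3)
    = (3.98 × 10⁹) × (2.36 × 10¹⁸ / (3 × 2.76 × 10²⁷))^(1/3)
    = 2.62 × 10⁶ m

2.62 × 10⁶ m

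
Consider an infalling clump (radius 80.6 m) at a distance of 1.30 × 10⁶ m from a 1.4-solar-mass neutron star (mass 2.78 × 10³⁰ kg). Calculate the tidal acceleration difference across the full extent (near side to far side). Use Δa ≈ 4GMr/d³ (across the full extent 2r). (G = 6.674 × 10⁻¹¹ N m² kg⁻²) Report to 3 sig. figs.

2.72 × 10⁴ m/s²

Δg = 4GMr/d³
   = 4 × (6.674 × 10⁻¹¹) × (2.78 × 10³⁰) × (80.6) / (1.30 × 10⁶)³
   = 2.72 × 10⁴ m/s²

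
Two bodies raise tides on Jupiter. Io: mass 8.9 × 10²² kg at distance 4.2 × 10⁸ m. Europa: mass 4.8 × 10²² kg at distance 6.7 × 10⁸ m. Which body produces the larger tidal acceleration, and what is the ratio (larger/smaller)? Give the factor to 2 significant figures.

Io, by a factor of ≈ 7.5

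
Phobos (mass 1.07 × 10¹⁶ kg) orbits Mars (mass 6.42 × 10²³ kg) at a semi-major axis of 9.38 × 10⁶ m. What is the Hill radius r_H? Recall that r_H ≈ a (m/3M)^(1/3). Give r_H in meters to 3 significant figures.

1.66 × 10⁴ m

r_H ≈ a (m/3M)^(1/3)
    = (9.38 × 10⁶) × (1.07 × 10¹⁶ / (3 × 6.42 × 10²³))^(1/3)
    = 1.66 × 10⁴ m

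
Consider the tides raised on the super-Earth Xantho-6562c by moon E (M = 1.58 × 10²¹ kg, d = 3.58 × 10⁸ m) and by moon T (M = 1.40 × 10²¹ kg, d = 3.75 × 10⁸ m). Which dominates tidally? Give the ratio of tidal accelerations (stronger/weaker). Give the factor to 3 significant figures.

Moon E, by a factor of ≈ 1.30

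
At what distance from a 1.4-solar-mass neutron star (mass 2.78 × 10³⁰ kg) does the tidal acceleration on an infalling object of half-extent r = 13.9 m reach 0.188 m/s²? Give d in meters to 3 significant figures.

2GMr/d³ = a_tidal  ⇒  d = (2GMr / a_tidal)^(1/3)
d = (2 × 6.674×10⁻¹¹ × (2.78 × 10³⁰) × (13.9) / (0.188))^(1/3)
  = 3.02 × 10⁷ m

3.02 × 10⁷ m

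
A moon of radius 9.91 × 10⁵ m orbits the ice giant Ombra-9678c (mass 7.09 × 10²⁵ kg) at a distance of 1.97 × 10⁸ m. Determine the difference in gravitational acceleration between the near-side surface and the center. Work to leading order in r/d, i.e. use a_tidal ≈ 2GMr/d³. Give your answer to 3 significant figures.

1.23 × 10⁻³ m/s²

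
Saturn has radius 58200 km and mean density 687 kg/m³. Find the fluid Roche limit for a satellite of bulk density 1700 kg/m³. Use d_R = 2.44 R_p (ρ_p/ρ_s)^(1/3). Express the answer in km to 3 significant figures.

d_R = 2.44 × 58200 km × (687/1700)^(1/3)
    = 1.05 × 10⁵ km

1.05 × 10⁵ km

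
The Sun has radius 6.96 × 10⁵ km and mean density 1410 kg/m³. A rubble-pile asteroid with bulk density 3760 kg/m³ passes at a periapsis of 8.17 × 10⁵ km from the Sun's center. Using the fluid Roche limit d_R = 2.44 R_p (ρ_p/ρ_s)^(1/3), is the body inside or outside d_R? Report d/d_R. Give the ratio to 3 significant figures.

d_R = 2.44 × (6.96 × 10⁵ km) × (1410/3760)^(1/3) = 1.225 × 10⁶ km
d/d_R = (8.17 × 10⁵) / (1.225 × 10⁶) = 0.667
Since d/d_R < 1, the body is inside the Roche limit.

inside; d/d_R ≈ 0.667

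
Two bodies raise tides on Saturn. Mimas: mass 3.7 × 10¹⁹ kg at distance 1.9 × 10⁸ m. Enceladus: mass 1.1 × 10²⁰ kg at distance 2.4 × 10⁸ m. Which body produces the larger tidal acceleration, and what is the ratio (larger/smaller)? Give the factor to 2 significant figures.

Tidal acceleration ∝ M/d³, so compare M/d³ for each.
Mimas: (3.7 × 10¹⁹) / (1.9 × 10⁸)³ = 5.394 × 10⁻⁶
Enceladus: (1.1 × 10²⁰) / (2.4 × 10⁸)³ = 7.957 × 10⁻⁶
Ratio (larger/smaller) = 1.5

Enceladus, by a factor of ≈ 1.5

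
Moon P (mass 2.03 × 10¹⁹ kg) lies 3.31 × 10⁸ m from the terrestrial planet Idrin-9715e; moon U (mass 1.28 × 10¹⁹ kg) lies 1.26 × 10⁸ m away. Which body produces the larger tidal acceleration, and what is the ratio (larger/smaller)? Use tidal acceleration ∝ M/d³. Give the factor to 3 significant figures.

Tidal stretch scales as M/d³; compute that for each body.
Moon P: (2.03 × 10¹⁹) / (3.31 × 10⁸)³ = 5.598 × 10⁻⁷
Moon U: (1.28 × 10¹⁹) / (1.26 × 10⁸)³ = 6.399 × 10⁻⁶
Ratio (larger/smaller) = 11.4

Moon U, by a factor of ≈ 11.4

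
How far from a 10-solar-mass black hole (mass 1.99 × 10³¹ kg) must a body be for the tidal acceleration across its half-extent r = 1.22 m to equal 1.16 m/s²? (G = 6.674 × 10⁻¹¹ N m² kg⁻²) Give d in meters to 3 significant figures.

1.41 × 10⁷ m

2GMr/d³ = a_tidal  ⇒  d = (2GMr / a_tidal)^(1/3)
d = (2 × 6.674×10⁻¹¹ × (1.99 × 10³¹) × (1.22) / (1.16))^(1/3)
  = 1.41 × 10⁷ m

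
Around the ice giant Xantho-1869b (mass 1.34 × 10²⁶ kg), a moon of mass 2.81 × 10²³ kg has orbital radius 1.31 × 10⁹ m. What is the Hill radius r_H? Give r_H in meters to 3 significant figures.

r_H ≈ a (m/3M)^(1/3)
    = (1.31 × 10⁹) × (2.81 × 10²³ / (3 × 1.34 × 10²⁶))^(1/3)
    = 1.16 × 10⁸ m

1.16 × 10⁸ m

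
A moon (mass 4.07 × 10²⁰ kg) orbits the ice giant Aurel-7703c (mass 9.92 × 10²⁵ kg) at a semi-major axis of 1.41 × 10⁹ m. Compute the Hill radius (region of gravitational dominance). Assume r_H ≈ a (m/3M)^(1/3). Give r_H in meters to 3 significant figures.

1.57 × 10⁷ m

r_H ≈ a (m/3M)^(1/3)
    = (1.41 × 10⁹) × (4.07 × 10²⁰ / (3 × 9.92 × 10²⁵))^(1/3)
    = 1.57 × 10⁷ m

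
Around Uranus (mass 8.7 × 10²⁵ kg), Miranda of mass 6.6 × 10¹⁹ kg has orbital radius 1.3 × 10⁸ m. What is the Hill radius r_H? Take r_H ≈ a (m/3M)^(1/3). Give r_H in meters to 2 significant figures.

8.2 × 10⁵ m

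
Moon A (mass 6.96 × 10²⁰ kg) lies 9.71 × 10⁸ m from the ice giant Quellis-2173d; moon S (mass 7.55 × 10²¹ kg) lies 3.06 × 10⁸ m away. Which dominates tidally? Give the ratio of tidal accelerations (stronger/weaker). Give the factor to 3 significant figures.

Moon S, by a factor of ≈ 347

Tidal acceleration ∝ M/d³, so compare M/d³ for each.
Moon A: (6.96 × 10²⁰) / (9.71 × 10⁸)³ = 7.602 × 10⁻⁷
Moon S: (7.55 × 10²¹) / (3.06 × 10⁸)³ = 2.635 × 10⁻⁴
Ratio (larger/smaller) = 347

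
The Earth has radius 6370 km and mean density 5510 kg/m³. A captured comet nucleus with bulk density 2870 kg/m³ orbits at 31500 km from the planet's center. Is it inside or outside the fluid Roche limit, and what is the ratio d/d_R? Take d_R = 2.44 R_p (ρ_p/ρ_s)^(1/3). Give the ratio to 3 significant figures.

outside; d/d_R ≈ 1.63

d_R = 2.44 × (6370 km) × (5510/2870)^(1/3) = 19320 km
d/d_R = (31500) / (19320) = 1.63
Since d/d_R > 1, the body is outside the Roche limit.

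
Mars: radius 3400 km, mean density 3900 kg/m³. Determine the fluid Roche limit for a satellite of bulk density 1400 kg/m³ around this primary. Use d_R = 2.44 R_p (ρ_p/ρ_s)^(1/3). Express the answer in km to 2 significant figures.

12000 km

d_R = 2.44 × 3400 km × (3900/1400)^(1/3)
    = 12000 km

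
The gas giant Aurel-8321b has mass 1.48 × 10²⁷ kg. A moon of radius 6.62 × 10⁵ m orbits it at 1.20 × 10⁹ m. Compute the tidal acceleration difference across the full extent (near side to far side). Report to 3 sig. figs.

Δg = 4GMr/d³
   = 4 × (6.674 × 10⁻¹¹) × (1.48 × 10²⁷) × (6.62 × 10⁵) / (1.20 × 10⁹)³
   = 1.51 × 10⁻⁴ m/s²

1.51 × 10⁻⁴ m/s²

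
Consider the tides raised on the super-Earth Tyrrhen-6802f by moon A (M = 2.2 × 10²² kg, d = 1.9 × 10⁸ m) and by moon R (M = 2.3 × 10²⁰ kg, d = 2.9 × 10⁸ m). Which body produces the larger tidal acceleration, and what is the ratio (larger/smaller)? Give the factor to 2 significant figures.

Tidal stretch scales as M/d³; compute that for each body.
Moon A: (2.2 × 10²²) / (1.9 × 10⁸)³ = 3.207 × 10⁻³
Moon R: (2.3 × 10²⁰) / (2.9 × 10⁸)³ = 9.430 × 10⁻⁶
Ratio (larger/smaller) = 340

Moon A, by a factor of ≈ 340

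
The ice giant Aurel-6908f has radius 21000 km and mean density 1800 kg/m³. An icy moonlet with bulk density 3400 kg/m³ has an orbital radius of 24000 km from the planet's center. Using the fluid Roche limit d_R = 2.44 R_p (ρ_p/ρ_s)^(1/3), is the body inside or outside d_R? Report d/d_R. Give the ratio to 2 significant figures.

d_R = 2.44 × (21000 km) × (1800/3400)^(1/3) = 41450 km
d/d_R = (24000) / (41450) = 0.58
Since d/d_R < 1, the body is inside the Roche limit.

inside; d/d_R ≈ 0.58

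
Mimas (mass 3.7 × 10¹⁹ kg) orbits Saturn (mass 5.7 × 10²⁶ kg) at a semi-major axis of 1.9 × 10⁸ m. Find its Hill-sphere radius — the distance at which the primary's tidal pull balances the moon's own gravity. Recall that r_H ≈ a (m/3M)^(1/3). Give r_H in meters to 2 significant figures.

5.3 × 10⁵ m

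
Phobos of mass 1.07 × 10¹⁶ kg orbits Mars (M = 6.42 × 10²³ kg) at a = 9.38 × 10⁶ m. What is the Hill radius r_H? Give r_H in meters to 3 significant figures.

1.66 × 10⁴ m

r_H ≈ a (m/3M)^(1/3)
    = (9.38 × 10⁶) × (1.07 × 10¹⁶ / (3 × 6.42 × 10²³))^(1/3)
    = 1.66 × 10⁴ m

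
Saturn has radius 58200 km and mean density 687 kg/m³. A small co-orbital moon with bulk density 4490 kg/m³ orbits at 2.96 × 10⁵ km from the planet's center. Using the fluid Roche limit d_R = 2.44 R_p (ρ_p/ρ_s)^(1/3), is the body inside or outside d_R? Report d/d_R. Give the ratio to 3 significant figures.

outside; d/d_R ≈ 3.90

d_R = 2.44 × (58200 km) × (687/4490)^(1/3) = 75950 km
d/d_R = (2.96 × 10⁵) / (75950) = 3.90
Since d/d_R > 1, the body is outside the Roche limit.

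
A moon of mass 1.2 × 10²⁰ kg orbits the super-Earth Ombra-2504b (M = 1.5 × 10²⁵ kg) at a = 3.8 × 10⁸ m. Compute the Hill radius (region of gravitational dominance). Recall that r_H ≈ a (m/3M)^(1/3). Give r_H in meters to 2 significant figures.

5.3 × 10⁶ m

r_H ≈ a (m/3M)^(1/3)
    = (3.8 × 10⁸) × (1.2 × 10²⁰ / (3 × 1.5 × 10²⁵))^(1/3)
    = 5.3 × 10⁶ m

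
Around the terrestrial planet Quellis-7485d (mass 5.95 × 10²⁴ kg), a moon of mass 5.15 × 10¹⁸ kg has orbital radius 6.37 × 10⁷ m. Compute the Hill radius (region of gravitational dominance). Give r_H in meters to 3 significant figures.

r_H ≈ a (m/3M)^(1/3)
    = (6.37 × 10⁷) × (5.15 × 10¹⁸ / (3 × 5.95 × 10²⁴))^(1/3)
    = 4.21 × 10⁵ m

4.21 × 10⁵ m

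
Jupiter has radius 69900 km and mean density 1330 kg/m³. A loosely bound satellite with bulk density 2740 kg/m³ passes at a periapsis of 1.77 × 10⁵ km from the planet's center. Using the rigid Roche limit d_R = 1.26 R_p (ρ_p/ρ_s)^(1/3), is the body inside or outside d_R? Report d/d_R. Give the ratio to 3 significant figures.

outside; d/d_R ≈ 2.56

d_R = 1.26 × (69900 km) × (1330/2740)^(1/3) = 69220 km
d/d_R = (1.77 × 10⁵) / (69220) = 2.56
Since d/d_R > 1, the body is outside the Roche limit.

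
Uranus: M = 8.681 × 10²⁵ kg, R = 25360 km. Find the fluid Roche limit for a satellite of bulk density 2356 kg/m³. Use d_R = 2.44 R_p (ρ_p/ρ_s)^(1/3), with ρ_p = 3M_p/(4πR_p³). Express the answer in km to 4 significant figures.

50370 km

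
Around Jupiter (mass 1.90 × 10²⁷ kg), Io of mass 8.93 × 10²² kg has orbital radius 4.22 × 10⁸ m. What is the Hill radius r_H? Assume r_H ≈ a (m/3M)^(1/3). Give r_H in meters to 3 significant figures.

r_H ≈ a (m/3M)^(1/3)
    = (4.22 × 10⁸) × (8.93 × 10²² / (3 × 1.90 × 10²⁷))^(1/3)
    = 1.06 × 10⁷ m

1.06 × 10⁷ m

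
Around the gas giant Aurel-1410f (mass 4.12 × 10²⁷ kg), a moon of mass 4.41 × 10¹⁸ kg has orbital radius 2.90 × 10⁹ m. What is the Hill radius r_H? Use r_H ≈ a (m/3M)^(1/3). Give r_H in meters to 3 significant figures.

r_H ≈ a (m/3M)^(1/3)
    = (2.90 × 10⁹) × (4.41 × 10¹⁸ / (3 × 4.12 × 10²⁷))^(1/3)
    = 2.06 × 10⁶ m

2.06 × 10⁶ m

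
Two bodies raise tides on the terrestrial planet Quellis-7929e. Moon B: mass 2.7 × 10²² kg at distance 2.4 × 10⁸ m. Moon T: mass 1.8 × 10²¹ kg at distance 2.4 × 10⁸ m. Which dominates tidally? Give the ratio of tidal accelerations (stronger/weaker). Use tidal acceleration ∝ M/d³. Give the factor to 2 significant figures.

The tide-raising term goes as M/d³ (the gradient of a 1/d² field).
Moon B: (2.7 × 10²²) / (2.4 × 10⁸)³ = 1.953 × 10⁻³
Moon T: (1.8 × 10²¹) / (2.4 × 10⁸)³ = 1.302 × 10⁻⁴
Ratio (larger/smaller) = 15

Moon B, by a factor of ≈ 15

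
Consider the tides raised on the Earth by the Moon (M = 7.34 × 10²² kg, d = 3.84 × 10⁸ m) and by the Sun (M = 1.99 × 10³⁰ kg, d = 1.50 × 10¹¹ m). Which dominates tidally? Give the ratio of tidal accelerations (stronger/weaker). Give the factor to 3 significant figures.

The Moon, by a factor of ≈ 2.20

Tidal acceleration ∝ M/d³, so compare M/d³ for each.
The Moon: (7.34 × 10²²) / (3.84 × 10⁸)³ = 1.296 × 10⁻³
The Sun: (1.99 × 10³⁰) / (1.50 × 10¹¹)³ = 5.896 × 10⁻⁴
Ratio (larger/smaller) = 2.20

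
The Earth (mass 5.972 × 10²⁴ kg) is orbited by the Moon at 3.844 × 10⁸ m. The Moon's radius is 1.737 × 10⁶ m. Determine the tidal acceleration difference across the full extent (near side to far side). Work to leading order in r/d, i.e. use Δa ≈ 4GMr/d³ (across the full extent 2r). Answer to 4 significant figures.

Near-to-far spans 2r, so the tidal difference is twice the near-to-center value: 4GMr/d³.
Δa = 4GMr/d³
   = 4 × (6.674 × 10⁻¹¹) × (5.972 × 10²⁴) × (1.737 × 10⁶) / (3.844 × 10⁸)³
   = 4.875 × 10⁻⁵ m/s²

4.875 × 10⁻⁵ m/s²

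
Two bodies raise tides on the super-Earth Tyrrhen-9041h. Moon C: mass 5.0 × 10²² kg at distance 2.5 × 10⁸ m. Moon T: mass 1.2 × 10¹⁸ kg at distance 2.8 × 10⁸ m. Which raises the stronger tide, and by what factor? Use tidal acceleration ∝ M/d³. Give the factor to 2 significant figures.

Moon C, by a factor of ≈ 59000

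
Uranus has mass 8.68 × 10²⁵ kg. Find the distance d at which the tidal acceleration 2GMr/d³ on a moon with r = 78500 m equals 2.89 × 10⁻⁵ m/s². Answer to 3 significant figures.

3.16 × 10⁸ m

2GMr/d³ = a_tidal  ⇒  d = (2GMr / a_tidal)^(1/3)
d = (2 × 6.674×10⁻¹¹ × (8.68 × 10²⁵) × (78500) / (2.89 × 10⁻⁵))^(1/3)
  = 3.16 × 10⁸ m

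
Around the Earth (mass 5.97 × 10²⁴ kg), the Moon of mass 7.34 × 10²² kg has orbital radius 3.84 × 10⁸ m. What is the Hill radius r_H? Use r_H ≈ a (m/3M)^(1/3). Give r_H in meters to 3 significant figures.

r_H ≈ a (m/3M)^(1/3)
    = (3.84 × 10⁸) × (7.34 × 10²² / (3 × 5.97 × 10²⁴))^(1/3)
    = 6.15 × 10⁷ m

6.15 × 10⁷ m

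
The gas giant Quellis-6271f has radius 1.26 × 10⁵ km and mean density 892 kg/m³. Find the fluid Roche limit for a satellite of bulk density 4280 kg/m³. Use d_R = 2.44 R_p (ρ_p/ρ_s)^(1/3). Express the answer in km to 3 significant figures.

d_R = 2.44 × 1.26 × 10⁵ km × (892/4280)^(1/3)
    = 1.82 × 10⁵ km

1.82 × 10⁵ km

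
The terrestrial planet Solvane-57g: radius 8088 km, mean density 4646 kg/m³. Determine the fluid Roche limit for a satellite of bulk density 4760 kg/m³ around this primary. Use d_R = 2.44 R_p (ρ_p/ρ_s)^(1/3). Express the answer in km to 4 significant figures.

d_R = 2.44 × 8088 km × (4646/4760)^(1/3)
    = 19580 km

19580 km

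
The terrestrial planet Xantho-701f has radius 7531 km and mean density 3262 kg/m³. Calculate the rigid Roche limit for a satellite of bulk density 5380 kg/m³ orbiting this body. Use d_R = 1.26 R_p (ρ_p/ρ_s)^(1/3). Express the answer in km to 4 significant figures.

d_R = 1.26 × 7531 km × (3262/5380)^(1/3)
    = 8031 km

8031 km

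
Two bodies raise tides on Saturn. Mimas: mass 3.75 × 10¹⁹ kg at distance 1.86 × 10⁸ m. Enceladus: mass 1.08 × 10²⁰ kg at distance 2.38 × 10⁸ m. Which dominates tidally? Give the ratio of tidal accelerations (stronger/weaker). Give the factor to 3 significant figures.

Enceladus, by a factor of ≈ 1.37

Tidal stretch scales as M/d³; compute that for each body.
Mimas: (3.75 × 10¹⁹) / (1.86 × 10⁸)³ = 5.828 × 10⁻⁶
Enceladus: (1.08 × 10²⁰) / (2.38 × 10⁸)³ = 8.011 × 10⁻⁶
Ratio (larger/smaller) = 1.37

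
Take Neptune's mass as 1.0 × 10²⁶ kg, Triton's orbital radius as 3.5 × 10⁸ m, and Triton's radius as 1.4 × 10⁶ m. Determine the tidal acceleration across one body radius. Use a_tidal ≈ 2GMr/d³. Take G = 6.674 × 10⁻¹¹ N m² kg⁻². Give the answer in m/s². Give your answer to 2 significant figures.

4.4 × 10⁻⁴ m/s²

Since r ≪ d, expand the inverse-square field across one radius to get the leading 2GMr/d³ term.
Δg = 2GMr/d³
   = 2 × (6.674 × 10⁻¹¹) × (1.0 × 10²⁶) × (1.4 × 10⁶) / (3.5 × 10⁸)³
   = 4.4 × 10⁻⁴ m/s²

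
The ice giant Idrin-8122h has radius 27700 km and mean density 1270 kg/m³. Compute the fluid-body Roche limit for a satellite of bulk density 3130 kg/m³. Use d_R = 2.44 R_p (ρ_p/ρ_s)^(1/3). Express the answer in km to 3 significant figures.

d_R = 2.44 × 27700 km × (1270/3130)^(1/3)
    = 50000 km

50000 km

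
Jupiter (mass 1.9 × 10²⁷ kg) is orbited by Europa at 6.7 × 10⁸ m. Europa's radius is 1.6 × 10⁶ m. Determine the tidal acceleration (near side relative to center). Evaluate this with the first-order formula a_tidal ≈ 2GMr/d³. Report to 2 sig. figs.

1.3 × 10⁻³ m/s²

Δa = 2GMr/d³
   = 2 × (6.674 × 10⁻¹¹) × (1.9 × 10²⁷) × (1.6 × 10⁶) / (6.7 × 10⁸)³
   = 1.3 × 10⁻³ m/s²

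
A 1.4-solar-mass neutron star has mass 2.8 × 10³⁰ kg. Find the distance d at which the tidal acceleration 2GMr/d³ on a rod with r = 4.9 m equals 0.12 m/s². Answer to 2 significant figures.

2.5 × 10⁷ m

2GMr/d³ = a_tidal  ⇒  d = (2GMr / a_tidal)^(1/3)
d = (2 × 6.674×10⁻¹¹ × (2.8 × 10³⁰) × (4.9) / (0.12))^(1/3)
  = 2.5 × 10⁷ m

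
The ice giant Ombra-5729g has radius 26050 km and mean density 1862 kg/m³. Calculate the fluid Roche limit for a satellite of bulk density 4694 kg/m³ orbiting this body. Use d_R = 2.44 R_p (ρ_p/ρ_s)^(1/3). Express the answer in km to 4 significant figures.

46700 km

d_R = 2.44 × 26050 km × (1862/4694)^(1/3)
    = 46700 km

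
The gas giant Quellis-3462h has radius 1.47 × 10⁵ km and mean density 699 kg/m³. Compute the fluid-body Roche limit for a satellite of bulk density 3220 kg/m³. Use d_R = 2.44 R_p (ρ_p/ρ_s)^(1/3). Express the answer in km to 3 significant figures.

2.16 × 10⁵ km

d_R = 2.44 × 1.47 × 10⁵ km × (699/3220)^(1/3)
    = 2.16 × 10⁵ km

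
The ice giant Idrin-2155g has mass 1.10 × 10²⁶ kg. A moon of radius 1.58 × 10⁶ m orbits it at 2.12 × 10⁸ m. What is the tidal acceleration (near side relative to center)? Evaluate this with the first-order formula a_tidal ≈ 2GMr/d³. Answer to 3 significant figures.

2.43 × 10⁻³ m/s²

Since r ≪ d, expand the inverse-square field across one radius to get the leading 2GMr/d³ term.
Δg = 2GMr/d³
   = 2 × (6.674 × 10⁻¹¹) × (1.10 × 10²⁶) × (1.58 × 10⁶) / (2.12 × 10⁸)³
   = 2.43 × 10⁻³ m/s²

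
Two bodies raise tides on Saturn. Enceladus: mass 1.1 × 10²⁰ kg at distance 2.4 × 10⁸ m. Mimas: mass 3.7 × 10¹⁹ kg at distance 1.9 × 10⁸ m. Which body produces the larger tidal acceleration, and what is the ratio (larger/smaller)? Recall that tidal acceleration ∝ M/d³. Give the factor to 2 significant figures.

The tide-raising term goes as M/d³ (the gradient of a 1/d² field).
Enceladus: (1.1 × 10²⁰) / (2.4 × 10⁸)³ = 7.957 × 10⁻⁶
Mimas: (3.7 × 10¹⁹) / (1.9 × 10⁸)³ = 5.394 × 10⁻⁶
Ratio (larger/smaller) = 1.5

Enceladus, by a factor of ≈ 1.5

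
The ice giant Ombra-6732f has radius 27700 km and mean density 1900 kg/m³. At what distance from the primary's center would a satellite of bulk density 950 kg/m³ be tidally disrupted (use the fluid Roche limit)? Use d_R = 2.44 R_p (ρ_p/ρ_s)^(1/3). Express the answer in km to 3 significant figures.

d_R = 2.44 × 27700 km × (1900/950)^(1/3)
    = 85200 km

85200 km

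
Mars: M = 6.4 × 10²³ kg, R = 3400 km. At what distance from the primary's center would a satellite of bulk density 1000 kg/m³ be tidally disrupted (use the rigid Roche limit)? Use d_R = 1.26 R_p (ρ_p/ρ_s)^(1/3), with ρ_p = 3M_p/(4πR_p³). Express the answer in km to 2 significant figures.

6700 km

ρ_p = 3M_p/(4πR_p³) = 3 × (6.4 × 10²³) / (4π × (3.4 × 10⁶ m)³) = 3900 kg/m³
d_R = 1.26 × 3400 km × (3900/1000)^(1/3)
    = 6700 km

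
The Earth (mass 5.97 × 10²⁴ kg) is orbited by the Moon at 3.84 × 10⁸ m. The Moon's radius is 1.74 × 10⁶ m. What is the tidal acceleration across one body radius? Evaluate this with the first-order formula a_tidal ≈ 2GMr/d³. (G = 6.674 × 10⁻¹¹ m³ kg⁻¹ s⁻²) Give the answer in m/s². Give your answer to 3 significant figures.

2.45 × 10⁻⁵ m/s²

Since r ≪ d, expand the inverse-square field across one radius to get the leading 2GMr/d³ term.
Δg = 2GMr/d³
   = 2 × (6.674 × 10⁻¹¹) × (5.97 × 10²⁴) × (1.74 × 10⁶) / (3.84 × 10⁸)³
   = 2.45 × 10⁻⁵ m/s²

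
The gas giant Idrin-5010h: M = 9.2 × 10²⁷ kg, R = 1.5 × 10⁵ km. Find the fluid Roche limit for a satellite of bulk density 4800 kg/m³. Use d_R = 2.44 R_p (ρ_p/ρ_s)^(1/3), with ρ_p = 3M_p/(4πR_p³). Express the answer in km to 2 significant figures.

1.9 × 10⁵ km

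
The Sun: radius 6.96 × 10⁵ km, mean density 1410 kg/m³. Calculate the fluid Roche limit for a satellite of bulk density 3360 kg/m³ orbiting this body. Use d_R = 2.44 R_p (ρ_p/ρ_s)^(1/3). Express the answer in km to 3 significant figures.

d_R = 2.44 × 6.96 × 10⁵ km × (1410/3360)^(1/3)
    = 1.27 × 10⁶ km

1.27 × 10⁶ km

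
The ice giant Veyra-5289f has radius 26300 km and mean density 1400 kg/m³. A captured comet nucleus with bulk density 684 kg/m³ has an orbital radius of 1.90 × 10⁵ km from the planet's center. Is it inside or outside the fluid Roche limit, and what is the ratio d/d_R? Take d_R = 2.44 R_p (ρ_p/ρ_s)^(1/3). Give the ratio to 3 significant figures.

d_R = 2.44 × (26300 km) × (1400/684)^(1/3) = 81480 km
d/d_R = (1.90 × 10⁵) / (81480) = 2.33
Since d/d_R > 1, the body is outside the Roche limit.

outside; d/d_R ≈ 2.33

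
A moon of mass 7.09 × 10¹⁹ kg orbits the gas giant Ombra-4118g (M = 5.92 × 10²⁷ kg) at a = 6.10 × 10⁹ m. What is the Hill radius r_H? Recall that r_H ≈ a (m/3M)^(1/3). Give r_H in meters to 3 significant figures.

r_H ≈ a (m/3M)^(1/3)
    = (6.10 × 10⁹) × (7.09 × 10¹⁹ / (3 × 5.92 × 10²⁷))^(1/3)
    = 9.68 × 10⁶ m

9.68 × 10⁶ m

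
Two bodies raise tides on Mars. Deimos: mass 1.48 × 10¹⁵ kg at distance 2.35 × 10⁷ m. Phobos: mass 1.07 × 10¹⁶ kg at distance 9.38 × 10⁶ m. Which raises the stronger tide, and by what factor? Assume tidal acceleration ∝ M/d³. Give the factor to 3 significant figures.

Tidal stretch scales as M/d³; compute that for each body.
Deimos: (1.48 × 10¹⁵) / (2.35 × 10⁷)³ = 1.140 × 10⁻⁷
Phobos: (1.07 × 10¹⁶) / (9.38 × 10⁶)³ = 1.297 × 10⁻⁵
Ratio (larger/smaller) = 114

Phobos, by a factor of ≈ 114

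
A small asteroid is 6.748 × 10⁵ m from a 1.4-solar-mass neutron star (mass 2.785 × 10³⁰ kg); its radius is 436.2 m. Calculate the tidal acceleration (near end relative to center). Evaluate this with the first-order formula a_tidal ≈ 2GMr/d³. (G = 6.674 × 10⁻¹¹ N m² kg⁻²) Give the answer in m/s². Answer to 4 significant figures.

5.277 × 10⁵ m/s²

Since r ≪ d, expand the inverse-square field across one radius to get the leading 2GMr/d³ term.
a_tidal = 2GMr/d³
        = 2 × (6.674 × 10⁻¹¹) × (2.785 × 10³⁰) × (436.2) / (6.748 × 10⁵)³
        = 5.277 × 10⁵ m/s²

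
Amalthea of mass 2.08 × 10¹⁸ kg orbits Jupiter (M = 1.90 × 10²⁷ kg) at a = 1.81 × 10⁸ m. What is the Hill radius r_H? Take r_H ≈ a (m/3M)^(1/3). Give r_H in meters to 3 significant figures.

1.29 × 10⁵ m

r_H ≈ a (m/3M)^(1/3)
    = (1.81 × 10⁸) × (2.08 × 10¹⁸ / (3 × 1.90 × 10²⁷))^(1/3)
    = 1.29 × 10⁵ m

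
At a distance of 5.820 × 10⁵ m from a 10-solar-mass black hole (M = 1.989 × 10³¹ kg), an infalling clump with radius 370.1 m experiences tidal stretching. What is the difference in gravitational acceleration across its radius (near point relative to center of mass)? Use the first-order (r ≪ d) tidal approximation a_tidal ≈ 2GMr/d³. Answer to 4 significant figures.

4.984 × 10⁶ m/s²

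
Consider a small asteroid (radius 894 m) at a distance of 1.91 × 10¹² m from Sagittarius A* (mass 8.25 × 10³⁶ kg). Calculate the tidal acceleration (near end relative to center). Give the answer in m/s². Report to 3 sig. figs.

Δa = 2GMr/d³
   = 2 × (6.674 × 10⁻¹¹) × (8.25 × 10³⁶) × (894) / (1.91 × 10¹²)³
   = 1.41 × 10⁻⁷ m/s²

1.41 × 10⁻⁷ m/s²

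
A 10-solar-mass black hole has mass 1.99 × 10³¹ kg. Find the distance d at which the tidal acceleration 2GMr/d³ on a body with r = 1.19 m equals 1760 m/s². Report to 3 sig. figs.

2GMr/d³ = a_tidal  ⇒  d = (2GMr / a_tidal)^(1/3)
d = (2 × 6.674×10⁻¹¹ × (1.99 × 10³¹) × (1.19) / (1760))^(1/3)
  = 1.22 × 10⁶ m

1.22 × 10⁶ m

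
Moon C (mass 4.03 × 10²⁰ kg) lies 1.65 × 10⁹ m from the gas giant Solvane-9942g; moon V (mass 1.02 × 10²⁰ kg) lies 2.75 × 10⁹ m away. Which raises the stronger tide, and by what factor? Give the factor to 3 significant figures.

Tidal acceleration ∝ M/d³, so compare M/d³ for each.
Moon C: (4.03 × 10²⁰) / (1.65 × 10⁹)³ = 8.971 × 10⁻⁸
Moon V: (1.02 × 10²⁰) / (2.75 × 10⁹)³ = 4.905 × 10⁻⁹
Ratio (larger/smaller) = 18.3

Moon C, by a factor of ≈ 18.3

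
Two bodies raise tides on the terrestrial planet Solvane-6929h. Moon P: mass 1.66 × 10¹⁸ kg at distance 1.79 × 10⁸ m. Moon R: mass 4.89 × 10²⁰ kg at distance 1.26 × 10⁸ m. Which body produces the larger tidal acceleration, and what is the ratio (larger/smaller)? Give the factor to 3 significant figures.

Moon R, by a factor of ≈ 845

The tide-raising term goes as M/d³ (the gradient of a 1/d² field).
Moon P: (1.66 × 10¹⁸) / (1.79 × 10⁸)³ = 2.894 × 10⁻⁷
Moon R: (4.89 × 10²⁰) / (1.26 × 10⁸)³ = 2.445 × 10⁻⁴
Ratio (larger/smaller) = 845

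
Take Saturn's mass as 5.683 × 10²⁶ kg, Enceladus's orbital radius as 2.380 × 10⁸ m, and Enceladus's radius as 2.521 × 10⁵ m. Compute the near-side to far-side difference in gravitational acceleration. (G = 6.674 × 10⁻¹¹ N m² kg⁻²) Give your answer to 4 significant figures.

2.837 × 10⁻³ m/s²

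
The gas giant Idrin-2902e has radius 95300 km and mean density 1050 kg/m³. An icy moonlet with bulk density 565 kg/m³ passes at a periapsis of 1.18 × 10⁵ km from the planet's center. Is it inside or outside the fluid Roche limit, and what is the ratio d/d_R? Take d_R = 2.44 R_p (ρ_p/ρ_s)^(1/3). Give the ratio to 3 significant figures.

d_R = 2.44 × (95300 km) × (1050/565)^(1/3) = 2.859 × 10⁵ km
d/d_R = (1.18 × 10⁵) / (2.859 × 10⁵) = 0.413
Since d/d_R < 1, the body is inside the Roche limit.

inside; d/d_R ≈ 0.413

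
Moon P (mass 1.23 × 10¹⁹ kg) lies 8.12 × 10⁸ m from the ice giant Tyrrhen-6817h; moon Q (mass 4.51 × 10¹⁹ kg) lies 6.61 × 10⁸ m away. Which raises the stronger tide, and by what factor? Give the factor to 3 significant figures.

Tidal stretch scales as M/d³; compute that for each body.
Moon P: (1.23 × 10¹⁹) / (8.12 × 10⁸)³ = 2.297 × 10⁻⁸
Moon Q: (4.51 × 10¹⁹) / (6.61 × 10⁸)³ = 1.562 × 10⁻⁷
Ratio (larger/smaller) = 6.80

Moon Q, by a factor of ≈ 6.80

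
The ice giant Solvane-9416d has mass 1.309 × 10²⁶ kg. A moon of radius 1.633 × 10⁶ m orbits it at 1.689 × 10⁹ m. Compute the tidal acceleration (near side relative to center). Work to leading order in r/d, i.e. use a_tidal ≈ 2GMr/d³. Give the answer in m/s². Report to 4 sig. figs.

The tidal stretch is the gradient of GM/d² times the body's extent r, hence the 1/d³ dependence.
Δa = 2GMr/d³
   = 2 × (6.674 × 10⁻¹¹) × (1.309 × 10²⁶) × (1.633 × 10⁶) / (1.689 × 10⁹)³
   = 5.922 × 10⁻⁶ m/s²

5.922 × 10⁻⁶ m/s²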